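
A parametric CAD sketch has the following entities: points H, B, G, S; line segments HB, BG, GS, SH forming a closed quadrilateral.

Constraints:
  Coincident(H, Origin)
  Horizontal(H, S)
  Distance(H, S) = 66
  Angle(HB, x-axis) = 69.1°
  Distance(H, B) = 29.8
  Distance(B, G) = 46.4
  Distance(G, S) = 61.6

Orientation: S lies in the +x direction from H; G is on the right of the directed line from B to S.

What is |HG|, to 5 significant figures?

19.800

H is at the origin; HS is horizontal with |HS| = 66.0 and S in +x, so S = (66.0, 0). HB runs at 69.1° with |HB| = 29.8, so B = (10.631, 27.839). G is determined by |BG| = 46.4 and |GS| = 61.6 together: it lies at the intersection of circle(B, 46.4) and circle(S, 61.6). With |BS| = 61.974, the foot of the radical line on BS is 17.743 from B and the perpendicular offset is √(46.4² − 17.743²) = 42.874. Taking the right-of-BS solution: G = (7.2233, -18.435).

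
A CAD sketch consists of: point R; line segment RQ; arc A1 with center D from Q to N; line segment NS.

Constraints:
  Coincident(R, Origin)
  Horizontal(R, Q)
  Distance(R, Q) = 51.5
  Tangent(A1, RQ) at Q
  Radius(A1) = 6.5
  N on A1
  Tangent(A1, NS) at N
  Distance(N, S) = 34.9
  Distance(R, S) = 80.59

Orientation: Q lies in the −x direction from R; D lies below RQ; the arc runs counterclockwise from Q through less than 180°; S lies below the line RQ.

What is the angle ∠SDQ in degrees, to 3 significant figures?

144°

R is at the origin; R and Q share the same y with |RQ| = 51.5 and Q on the −x side, so Q = (-51.5, 0.00). A1 meets RQ tangentially, so DQ is at right angles to RQ, so D = Q + (0, -6.5) = (-51.5, -6.50). Since DN ⟂ NS (tangency), |DS| = √(6.5² + 34.9²) = 35.5 regardless of where N sits on A1. So S lies on both circle(R, 80.59) and circle(D, 35.5); the below-RQ intersection is S = (-72.6, -35.1). N is the foot of the tangent from S: N = (-57.4, -3.67).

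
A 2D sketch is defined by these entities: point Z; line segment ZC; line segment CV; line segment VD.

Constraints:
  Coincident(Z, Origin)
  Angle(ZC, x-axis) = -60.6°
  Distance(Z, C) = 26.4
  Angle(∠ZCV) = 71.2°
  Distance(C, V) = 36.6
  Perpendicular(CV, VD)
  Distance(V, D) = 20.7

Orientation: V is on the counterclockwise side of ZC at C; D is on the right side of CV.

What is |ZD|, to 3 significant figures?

53.6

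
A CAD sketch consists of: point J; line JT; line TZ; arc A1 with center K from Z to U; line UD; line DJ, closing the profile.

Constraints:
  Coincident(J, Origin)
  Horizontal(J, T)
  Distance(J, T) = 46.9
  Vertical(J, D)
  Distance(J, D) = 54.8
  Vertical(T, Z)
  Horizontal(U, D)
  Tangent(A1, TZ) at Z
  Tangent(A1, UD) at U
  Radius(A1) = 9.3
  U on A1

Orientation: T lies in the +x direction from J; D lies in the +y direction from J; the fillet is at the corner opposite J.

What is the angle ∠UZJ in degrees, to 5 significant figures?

89.132°

The virtual corner opposite J is at (46.900, 54.800). A1 meets TZ tangentially, so KZ is at right angles to TZ and A1 meets UD tangentially, so KU is at right angles to UD, with radius 9.3, so the center K sits 9.3 in from both sides at K = (37.600, 45.500). That places the tangent points at Z = (46.900, 45.500) on TZ and U = (37.600, 54.800) on UD. Then cos ∠UZJ = ZU·ZJ / (|ZU||ZJ|), giving 89.132°.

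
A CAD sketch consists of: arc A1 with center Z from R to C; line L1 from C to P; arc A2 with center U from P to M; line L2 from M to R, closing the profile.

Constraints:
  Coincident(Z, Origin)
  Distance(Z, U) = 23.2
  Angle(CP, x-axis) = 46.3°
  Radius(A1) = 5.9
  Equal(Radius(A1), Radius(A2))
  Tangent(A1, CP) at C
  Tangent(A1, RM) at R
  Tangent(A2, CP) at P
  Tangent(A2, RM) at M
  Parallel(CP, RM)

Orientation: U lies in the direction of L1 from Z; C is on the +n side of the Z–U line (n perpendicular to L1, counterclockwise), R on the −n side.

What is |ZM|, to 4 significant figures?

23.94

Tangency of A1 to both parallel lines with radius 5.9 puts C and R at Z ± 5.9·n: C = (-4.266, 4.076), R = (4.266, -4.076). Equal radii place P and M the same way about U: P = U + 5.9·n = (11.76, 20.85), M = U − 5.9·n = (20.29, 12.70). Then |ZM| = |M − Z| = 23.94.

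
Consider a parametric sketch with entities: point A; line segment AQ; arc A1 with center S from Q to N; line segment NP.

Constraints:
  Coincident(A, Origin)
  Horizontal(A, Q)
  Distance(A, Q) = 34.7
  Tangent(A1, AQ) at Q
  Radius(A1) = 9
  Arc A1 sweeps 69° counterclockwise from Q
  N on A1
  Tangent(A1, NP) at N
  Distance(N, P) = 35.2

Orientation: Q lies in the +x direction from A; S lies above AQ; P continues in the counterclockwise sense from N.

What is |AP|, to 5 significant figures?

67.802

On A1, Q sits at bearing -90° from S; a 69° counterclockwise sweep puts N at bearing -21°, so N = S + 9.0·(cos -21°, sin -21°) = (43.102, 5.7747). A1 meets NP tangentially, so SN is at right angles to NP, so NP runs along (−sin -21°, cos -21°); with |NP| = 35.2, P = (55.717, 38.637). Then |AP| = |P − A| = 67.802.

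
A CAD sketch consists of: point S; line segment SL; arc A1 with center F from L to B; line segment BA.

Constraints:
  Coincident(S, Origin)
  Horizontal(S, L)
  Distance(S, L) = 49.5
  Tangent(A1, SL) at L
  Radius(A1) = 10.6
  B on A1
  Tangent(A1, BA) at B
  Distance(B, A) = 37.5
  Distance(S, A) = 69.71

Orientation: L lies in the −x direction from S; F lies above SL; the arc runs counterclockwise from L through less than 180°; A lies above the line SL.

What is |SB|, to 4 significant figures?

41.47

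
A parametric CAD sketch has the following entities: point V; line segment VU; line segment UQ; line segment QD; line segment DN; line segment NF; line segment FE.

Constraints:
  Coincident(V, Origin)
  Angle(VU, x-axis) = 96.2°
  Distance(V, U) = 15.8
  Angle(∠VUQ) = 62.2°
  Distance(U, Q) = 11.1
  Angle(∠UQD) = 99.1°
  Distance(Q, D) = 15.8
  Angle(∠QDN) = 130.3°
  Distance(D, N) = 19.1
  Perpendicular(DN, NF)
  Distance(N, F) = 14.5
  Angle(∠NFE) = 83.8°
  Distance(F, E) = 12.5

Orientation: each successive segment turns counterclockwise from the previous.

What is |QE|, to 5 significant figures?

16.928

DN ⟂ NF, so NF runs at 74.600°; with |NF| = 14.5, F = (18.008, 4.0765). ∠NFE = 83.8° gives FE at 170.80° from the x-axis; with |FE| = 12.5, E = (5.6692, 6.0750). Then |QE| = |E − Q| = 16.928.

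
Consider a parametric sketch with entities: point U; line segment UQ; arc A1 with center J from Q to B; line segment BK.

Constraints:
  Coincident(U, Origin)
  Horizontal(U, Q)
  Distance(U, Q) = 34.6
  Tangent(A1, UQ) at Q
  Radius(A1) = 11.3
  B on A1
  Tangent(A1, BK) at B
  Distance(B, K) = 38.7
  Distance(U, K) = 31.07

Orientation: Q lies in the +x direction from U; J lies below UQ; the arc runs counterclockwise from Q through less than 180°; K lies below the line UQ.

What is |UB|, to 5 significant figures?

26.739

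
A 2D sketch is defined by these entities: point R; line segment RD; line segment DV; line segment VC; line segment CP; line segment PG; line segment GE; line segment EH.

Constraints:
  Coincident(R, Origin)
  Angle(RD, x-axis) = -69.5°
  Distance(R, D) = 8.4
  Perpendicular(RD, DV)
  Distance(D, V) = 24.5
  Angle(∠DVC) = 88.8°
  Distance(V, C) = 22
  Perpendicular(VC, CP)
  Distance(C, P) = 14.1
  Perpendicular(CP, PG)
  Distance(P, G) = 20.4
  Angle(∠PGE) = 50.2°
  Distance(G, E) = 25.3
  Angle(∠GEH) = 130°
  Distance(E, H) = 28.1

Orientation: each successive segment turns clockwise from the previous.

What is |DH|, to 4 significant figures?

54.36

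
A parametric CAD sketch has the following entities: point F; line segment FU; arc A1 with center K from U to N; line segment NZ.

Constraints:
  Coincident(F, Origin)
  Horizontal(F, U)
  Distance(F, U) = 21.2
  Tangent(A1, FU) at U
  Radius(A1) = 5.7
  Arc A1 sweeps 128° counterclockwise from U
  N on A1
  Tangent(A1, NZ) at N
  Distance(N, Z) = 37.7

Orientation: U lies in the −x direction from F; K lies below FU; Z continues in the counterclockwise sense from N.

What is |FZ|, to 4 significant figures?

39.00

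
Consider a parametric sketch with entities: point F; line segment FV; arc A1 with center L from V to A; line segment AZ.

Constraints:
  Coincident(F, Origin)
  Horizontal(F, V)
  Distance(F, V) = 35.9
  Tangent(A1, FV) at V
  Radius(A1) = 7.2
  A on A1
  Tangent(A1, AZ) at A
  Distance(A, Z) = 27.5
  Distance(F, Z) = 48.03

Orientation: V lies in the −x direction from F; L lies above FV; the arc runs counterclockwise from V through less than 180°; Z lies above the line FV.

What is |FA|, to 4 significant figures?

29.90

F is at the origin; FV is horizontal with |FV| = 35.9 and V on the −x side, so V = (-35.90, 0.000). A1 meets FV tangentially, so LV is at right angles to FV, so L = V + (0, 7.2) = (-35.90, 7.200). Since LA ⟂ AZ (tangency), |LZ| = √(7.2² + 27.5²) = 28.43 regardless of where A sits on A1. So Z lies on both circle(F, 48.03) and circle(L, 28.43); the above-FV intersection is Z = (-32.44, 35.42). A is the foot of the tangent from Z: A = (-28.76, 8.163).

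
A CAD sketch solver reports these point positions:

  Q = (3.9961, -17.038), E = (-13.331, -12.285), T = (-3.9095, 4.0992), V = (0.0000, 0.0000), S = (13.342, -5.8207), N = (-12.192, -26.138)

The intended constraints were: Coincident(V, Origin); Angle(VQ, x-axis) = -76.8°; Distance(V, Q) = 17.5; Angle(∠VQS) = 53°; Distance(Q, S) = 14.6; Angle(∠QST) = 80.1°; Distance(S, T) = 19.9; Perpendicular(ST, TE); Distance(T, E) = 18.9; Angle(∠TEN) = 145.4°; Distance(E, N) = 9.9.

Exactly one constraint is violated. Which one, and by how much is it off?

Distance(E, N) = 9.9 — off by 4.00.

V = (0.00, 0.00) ✓; VQ at -76.80° ✓; |VQ| = 17.50 ✓; ∠VQS = 53.00° ✓; |QS| = 14.60 ✓; ∠QST = 80.10° ✓; |ST| = 19.90 ✓; ∠(ST, TE) = 90.00° ✓; |TE| = 18.90 ✓; ∠TEN = 145.4° ✓; |EN| = 13.90 ✗.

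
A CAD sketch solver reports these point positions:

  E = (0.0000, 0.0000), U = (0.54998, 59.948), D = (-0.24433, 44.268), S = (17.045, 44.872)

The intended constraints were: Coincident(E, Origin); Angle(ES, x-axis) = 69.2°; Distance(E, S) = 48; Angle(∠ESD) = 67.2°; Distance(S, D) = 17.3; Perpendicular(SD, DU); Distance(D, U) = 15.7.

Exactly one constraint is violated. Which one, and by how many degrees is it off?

Perpendicular(SD, DU) — off by 4.90°.

E = (0.00, 0.00) ✓; ES at 69.20° ✓; |ES| = 48.00 ✓; ∠ESD = 67.20° ✓; |SD| = 17.30 ✓; ∠(SD, DU) = 94.90° ✗; |DU| = 15.70 ✓.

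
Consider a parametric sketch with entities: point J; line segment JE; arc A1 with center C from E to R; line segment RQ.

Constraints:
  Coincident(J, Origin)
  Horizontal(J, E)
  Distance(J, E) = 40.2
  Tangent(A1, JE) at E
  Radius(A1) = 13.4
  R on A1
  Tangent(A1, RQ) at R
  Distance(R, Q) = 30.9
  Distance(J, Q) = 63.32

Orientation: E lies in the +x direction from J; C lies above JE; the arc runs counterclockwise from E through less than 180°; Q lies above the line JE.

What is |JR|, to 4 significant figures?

55.77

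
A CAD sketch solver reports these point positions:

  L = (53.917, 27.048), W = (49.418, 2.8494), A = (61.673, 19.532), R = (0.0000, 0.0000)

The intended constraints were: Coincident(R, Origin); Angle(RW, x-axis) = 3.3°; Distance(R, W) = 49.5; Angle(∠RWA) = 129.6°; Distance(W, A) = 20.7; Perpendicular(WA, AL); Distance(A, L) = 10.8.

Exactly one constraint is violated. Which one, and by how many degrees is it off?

Perpendicular(WA, AL) — off by 7.80°.

R = (0.00, 0.00) ✓; RW at 3.300° ✓; |RW| = 49.50 ✓; ∠RWA = 129.6° ✓; |WA| = 20.70 ✓; ∠(WA, AL) = 82.20° ✗; |AL| = 10.80 ✓.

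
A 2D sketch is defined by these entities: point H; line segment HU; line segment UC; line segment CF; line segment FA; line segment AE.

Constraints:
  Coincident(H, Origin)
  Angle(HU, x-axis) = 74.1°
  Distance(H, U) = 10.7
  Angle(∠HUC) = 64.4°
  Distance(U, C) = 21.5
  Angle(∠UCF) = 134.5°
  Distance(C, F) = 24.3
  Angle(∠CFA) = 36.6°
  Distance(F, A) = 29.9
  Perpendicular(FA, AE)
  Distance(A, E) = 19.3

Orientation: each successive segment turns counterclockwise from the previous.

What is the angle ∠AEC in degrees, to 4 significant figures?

65.15°

∠CFA = 36.6° gives FA at 18.60° from the x-axis; with |FA| = 29.9, A = (-3.791, -3.749). FA ⟂ AE, so AE runs at 108.6°; with |AE| = 19.3, E = (-9.947, 14.54). Then cos ∠AEC = EA·EC / (|EA||EC|), giving 65.15°.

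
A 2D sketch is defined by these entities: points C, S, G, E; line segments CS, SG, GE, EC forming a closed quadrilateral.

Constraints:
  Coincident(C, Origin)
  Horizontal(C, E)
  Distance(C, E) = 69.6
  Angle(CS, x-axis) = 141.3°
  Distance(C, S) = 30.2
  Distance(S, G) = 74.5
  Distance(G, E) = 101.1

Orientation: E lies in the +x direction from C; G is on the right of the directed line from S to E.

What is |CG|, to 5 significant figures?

57.180

C is at the origin; C and E share the same y with |CE| = 69.6 and E in +x, so E = (69.6, 0). CS runs at 141.3° with |CS| = 30.2, so S = (-23.569, 18.882). G is determined by |SG| = 74.5 and |GE| = 101.1 together: it lies at the intersection of circle(S, 74.5) and circle(E, 101.1). With |SE| = 95.063, the foot of the radical line on SE is 22.964 from S and the perpendicular offset is √(74.5² − 22.964²) = 70.872. Taking the right-of-SE solution: G = (-15.140, -55.139).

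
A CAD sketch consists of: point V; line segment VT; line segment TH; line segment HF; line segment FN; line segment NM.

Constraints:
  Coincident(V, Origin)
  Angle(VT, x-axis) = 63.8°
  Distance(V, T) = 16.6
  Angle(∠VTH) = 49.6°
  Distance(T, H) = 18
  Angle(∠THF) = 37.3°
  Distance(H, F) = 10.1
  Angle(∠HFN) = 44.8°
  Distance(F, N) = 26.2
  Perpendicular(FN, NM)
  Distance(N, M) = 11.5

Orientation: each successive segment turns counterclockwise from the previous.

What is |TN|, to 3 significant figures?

24.0

V is at the origin; VT runs at 63.8° with length 16.6, so T = (7.33, 14.9). ∠VTH = 49.6° gives TH at -166° from the x-axis; with |TH| = 18.0, H = (-10.1, 10.5). ∠THF = 37.3° gives HF at -23.1° from the x-axis; with |HF| = 10.1, F = (-0.831, 6.52). ∠HFN = 44.8° gives FN at 112° from the x-axis; with |FN| = 26.2, N = (-10.7, 30.8). Then |TN| = |N − T| = 24.0.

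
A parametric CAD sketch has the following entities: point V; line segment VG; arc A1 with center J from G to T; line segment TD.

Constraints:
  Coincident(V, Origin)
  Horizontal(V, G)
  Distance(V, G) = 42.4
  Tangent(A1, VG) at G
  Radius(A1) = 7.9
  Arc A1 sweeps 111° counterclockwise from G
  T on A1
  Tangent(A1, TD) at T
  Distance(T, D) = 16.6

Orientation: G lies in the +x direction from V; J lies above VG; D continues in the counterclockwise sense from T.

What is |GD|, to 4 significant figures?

26.27

V is at the origin; V and G share the same y with |VG| = 42.4 and G on the +x side, so G = (42.40, 0.000). Since A1 is tangent to VG there, JG ⟂ VG, so J = G + (0, 7.9) = (42.40, 7.900). On A1, G sits at bearing -90° from J; a 111° counterclockwise sweep puts T at bearing 21°, so T = J + 7.9·(cos 21°, sin 21°) = (49.78, 10.73). Tangency of A1 to TD means the radius JT is perpendicular to TD, so TD runs along (−sin 21°, cos 21°); with |TD| = 16.6, D = (43.83, 26.23). Then |GD| = |D − G| = 26.27.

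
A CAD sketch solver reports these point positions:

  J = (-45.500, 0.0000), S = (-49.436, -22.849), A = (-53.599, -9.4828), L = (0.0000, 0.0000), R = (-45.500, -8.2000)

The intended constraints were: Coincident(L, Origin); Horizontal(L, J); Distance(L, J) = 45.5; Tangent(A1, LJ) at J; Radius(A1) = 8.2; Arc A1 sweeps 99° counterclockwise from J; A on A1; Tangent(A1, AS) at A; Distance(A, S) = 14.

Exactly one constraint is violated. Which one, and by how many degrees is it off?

Tangent(A1, AS) at A — off by 8.30°.

L = (0.00, 0.00) ✓; L.y = 0.00, J.y = 0.00 ✓; |LJ| = 45.50 ✓; ∠(RJ, JL) = 90.00° ✓; |RJ| = 8.200 ✓; bearing(R→A) − bearing(R→J) = 99.00° ✓; |RA| = 8.200 ✓; ∠(RA, AS) = 81.70° ✗; |AS| = 14.00 ✓.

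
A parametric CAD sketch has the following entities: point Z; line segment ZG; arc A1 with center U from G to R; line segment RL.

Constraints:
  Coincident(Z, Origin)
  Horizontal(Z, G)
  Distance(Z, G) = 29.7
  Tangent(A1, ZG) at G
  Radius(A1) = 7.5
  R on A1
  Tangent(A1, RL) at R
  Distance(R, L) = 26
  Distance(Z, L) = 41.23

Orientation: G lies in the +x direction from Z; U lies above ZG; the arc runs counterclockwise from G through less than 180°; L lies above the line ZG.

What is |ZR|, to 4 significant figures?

37.92

Z is at the origin; Z and G share the same y with |ZG| = 29.7 and G on the +x side, so G = (29.70, 0.000). Since A1 is tangent to ZG there, UG ⟂ ZG, so U = G + (0, 7.5) = (29.70, 7.500). Since UR ⟂ RL (tangency), |UL| = √(7.5² + 26.0²) = 27.06 regardless of where R sits on A1. So L lies on both circle(Z, 41.23) and circle(U, 27.06); the above-ZG intersection is L = (23.54, 33.85). R is the foot of the tangent from L: R = (36.24, 11.16).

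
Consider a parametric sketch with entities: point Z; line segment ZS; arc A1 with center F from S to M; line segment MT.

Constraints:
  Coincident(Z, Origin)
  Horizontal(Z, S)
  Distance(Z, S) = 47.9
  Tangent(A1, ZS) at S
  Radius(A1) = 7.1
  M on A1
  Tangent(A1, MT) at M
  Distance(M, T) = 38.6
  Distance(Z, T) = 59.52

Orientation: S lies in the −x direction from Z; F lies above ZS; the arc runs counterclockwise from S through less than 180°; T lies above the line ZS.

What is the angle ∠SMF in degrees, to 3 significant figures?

46.6°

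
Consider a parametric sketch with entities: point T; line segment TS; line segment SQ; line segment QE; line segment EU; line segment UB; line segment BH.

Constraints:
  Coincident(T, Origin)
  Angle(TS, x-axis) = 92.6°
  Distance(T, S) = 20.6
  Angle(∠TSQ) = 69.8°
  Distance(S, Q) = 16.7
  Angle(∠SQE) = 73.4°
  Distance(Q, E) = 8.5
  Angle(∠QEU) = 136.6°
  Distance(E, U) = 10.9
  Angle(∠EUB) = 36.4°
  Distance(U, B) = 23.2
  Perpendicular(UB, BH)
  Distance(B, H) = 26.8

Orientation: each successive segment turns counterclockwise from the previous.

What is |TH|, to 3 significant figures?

35.5

T is at the origin; TS runs at 92.6° with length 20.6, so S = (-0.934, 20.6). ∠TSQ = 69.8° gives SQ at -157° from the x-axis; with |SQ| = 16.7, Q = (-16.3, 14.1). ∠SQE = 73.4° gives QE at -50.6° from the x-axis; with |QE| = 8.5, E = (-10.9, 7.54). ∠QEU = 136.6° gives EU at -7.20° from the x-axis; with |EU| = 10.9, U = (-0.120, 6.17). ∠EUB = 36.4° gives UB at 136° from the x-axis; with |UB| = 23.2, B = (-16.9, 22.2). UB ⟂ BH, so BH runs at -134°; with |BH| = 26.8, H = (-35.4, 2.76). Then |TH| = |H − T| = 35.5.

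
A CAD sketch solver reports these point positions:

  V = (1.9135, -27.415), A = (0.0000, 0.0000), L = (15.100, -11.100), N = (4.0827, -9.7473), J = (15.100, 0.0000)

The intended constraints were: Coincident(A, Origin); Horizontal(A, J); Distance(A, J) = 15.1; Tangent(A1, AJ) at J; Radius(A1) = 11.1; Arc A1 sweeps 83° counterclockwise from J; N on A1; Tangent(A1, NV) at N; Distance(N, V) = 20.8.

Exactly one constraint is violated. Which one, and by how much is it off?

Distance(N, V) = 20.8 — off by 3.00.

A = (0.00, 0.00) ✓; A.y = 0.00, J.y = 0.00 ✓; |AJ| = 15.10 ✓; ∠(LJ, JA) = 90.00° ✓; |LJ| = 11.10 ✓; bearing(L→N) − bearing(L→J) = 83.00° ✓; |LN| = 11.10 ✓; ∠(LN, NV) = 90.00° ✓; |NV| = 17.80 ✗.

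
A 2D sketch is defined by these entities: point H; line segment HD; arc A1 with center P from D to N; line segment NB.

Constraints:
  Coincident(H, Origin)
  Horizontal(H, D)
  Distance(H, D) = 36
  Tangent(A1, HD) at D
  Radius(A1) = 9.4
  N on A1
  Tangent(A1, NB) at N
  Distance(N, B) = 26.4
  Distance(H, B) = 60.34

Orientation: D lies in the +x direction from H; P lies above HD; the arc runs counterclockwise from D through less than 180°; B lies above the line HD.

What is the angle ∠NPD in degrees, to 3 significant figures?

79.4°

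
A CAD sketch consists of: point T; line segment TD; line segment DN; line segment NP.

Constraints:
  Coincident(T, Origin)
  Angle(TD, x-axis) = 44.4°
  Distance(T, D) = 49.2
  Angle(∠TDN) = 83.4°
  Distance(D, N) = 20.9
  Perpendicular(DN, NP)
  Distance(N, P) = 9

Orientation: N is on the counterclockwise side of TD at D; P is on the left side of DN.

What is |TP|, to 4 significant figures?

42.69

∠TDN = 83.4°, so DN runs at 44.4° + (180° − 83.4°) = 141.0° from the x-axis; with |DN| = 20.9, N = D + 20.9·(cos 141.0°, sin 141.0°) = (18.91, 47.58). DN is perpendicular to NP; with |NP| = 9.0 on the left of DN, P = N + 9.0·(-0.6293, -0.7771) = (13.25, 40.58). Then |TP| = |P − T| = 42.69.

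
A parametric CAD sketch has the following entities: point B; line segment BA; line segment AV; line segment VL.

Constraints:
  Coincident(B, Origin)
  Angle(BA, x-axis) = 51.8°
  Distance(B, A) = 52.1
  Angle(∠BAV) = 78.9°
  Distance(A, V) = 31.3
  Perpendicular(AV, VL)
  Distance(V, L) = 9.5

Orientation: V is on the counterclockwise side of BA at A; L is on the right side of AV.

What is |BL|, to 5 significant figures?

64.248

B is at the origin; BA runs at 51.8° with length 52.1, so A = 52.1·(cos 51.8°, sin 51.8°) = (32.219, 40.943). ∠BAV = 78.9°, so AV runs at 51.8° + (180° − 78.9°) = 152.90° from the x-axis; with |AV| = 31.3, V = A + 31.3·(cos 152.90°, sin 152.90°) = (4.3554, 55.202). AV is perpendicular to VL; with |VL| = 9.5 on the right of AV, L = V + 9.5·(0.45554, 0.89021) = (8.6831, 63.659). Then |BL| = |L − B| = 64.248.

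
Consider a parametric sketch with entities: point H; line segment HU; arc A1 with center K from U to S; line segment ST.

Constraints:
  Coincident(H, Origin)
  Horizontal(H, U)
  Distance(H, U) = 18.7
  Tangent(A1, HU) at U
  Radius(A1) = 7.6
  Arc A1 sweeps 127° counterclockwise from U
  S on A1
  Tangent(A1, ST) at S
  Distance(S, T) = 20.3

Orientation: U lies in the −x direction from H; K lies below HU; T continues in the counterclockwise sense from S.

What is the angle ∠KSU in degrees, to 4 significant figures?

26.50°

H is at the origin; HU is horizontal with |HU| = 18.7 and U on the −x side, so U = (-18.70, 0.000). Tangency of A1 to HU means the radius KU is perpendicular to HU, so K = U + (0, -7.6) = (-18.70, -7.600). On A1, U sits at bearing 90° from K; a 127° counterclockwise sweep puts S at bearing 217°, so S = K + 7.6·(cos 217°, sin 217°) = (-24.77, -12.17). Then cos ∠KSU = SK·SU / (|SK||SU|), giving 26.50°.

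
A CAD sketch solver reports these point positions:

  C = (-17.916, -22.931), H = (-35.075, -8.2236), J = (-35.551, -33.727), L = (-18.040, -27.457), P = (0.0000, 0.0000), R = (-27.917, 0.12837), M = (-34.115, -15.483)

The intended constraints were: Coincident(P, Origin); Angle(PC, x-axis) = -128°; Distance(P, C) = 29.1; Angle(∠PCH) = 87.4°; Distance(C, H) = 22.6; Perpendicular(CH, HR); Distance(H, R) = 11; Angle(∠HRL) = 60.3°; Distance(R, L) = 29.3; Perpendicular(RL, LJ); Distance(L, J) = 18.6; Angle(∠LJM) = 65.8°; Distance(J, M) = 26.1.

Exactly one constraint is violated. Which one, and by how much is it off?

Distance(J, M) = 26.1 — off by 7.80.

P = (0.00, 0.00) ✓; PC at -128.0° ✓; |PC| = 29.10 ✓; ∠PCH = 87.40° ✓; |CH| = 22.60 ✓; ∠(CH, HR) = 90.00° ✓; |HR| = 11.00 ✓; ∠HRL = 60.30° ✓; |RL| = 29.30 ✓; ∠(RL, LJ) = 90.00° ✓; |LJ| = 18.60 ✓; ∠LJM = 65.80° ✓; |JM| = 18.30 ✗.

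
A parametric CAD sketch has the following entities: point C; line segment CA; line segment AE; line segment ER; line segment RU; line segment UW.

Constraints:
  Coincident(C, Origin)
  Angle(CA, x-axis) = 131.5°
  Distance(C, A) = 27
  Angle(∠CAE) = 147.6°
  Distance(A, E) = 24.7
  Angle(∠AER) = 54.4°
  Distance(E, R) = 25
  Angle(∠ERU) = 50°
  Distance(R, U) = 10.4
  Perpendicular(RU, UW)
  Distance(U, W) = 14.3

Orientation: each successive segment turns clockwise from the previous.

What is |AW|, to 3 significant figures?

22.4

C is at the origin; CA runs at 131.5° with length 27.0, so A = (-17.9, 20.2). ∠CAE = 147.6° gives AE at 99.1° from the x-axis; with |AE| = 24.7, E = (-21.8, 44.6). ∠AER = 54.4° gives ER at -26.5° from the x-axis; with |ER| = 25.0, R = (0.576, 33.5). ∠ERU = 50.0° gives RU at -156° from the x-axis; with |RU| = 10.4, U = (-8.96, 29.3). RU ⟂ UW, so UW runs at 114°; with |UW| = 14.3, W = (-14.7, 42.4). Then |AW| = |W − A| = 22.4.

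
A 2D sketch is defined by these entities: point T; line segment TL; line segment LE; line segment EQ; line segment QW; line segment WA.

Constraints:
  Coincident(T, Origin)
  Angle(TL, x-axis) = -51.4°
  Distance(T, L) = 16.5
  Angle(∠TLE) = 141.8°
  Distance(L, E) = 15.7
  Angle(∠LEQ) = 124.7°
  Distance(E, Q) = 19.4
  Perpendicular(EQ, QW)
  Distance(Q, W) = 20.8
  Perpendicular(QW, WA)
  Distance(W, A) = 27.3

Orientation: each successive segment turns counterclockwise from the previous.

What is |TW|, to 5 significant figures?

28.645

T is at the origin; TL runs at -51.4° with length 16.5, so L = (10.294, -12.895). ∠TLE = 141.8° gives LE at -13.200° from the x-axis; with |LE| = 15.7, E = (25.579, -16.480). ∠LEQ = 124.7° gives EQ at 42.100° from the x-axis; with |EQ| = 19.4, Q = (39.974, -3.4739). EQ ⟂ QW, so QW runs at 132.10°; with |QW| = 20.8, W = (26.029, 11.959). Then |TW| = |W − T| = 28.645.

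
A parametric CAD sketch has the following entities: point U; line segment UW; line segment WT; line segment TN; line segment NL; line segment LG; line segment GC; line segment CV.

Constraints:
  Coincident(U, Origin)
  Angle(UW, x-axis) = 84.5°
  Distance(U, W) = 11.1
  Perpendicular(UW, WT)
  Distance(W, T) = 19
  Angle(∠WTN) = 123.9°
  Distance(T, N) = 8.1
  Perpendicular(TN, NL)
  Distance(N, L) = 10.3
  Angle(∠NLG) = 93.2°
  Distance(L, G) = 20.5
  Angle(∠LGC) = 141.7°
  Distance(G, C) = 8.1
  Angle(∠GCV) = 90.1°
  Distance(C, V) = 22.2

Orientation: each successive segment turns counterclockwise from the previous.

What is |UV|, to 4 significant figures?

33.71

U is at the origin; UW runs at 84.5° with length 11.1, so W = (1.064, 11.05). UW ⟂ WT, so WT runs at 174.5°; with |WT| = 19.0, T = (-17.85, 12.87). ∠WTN = 123.9° gives TN at -129.4° from the x-axis; with |TN| = 8.1, N = (-22.99, 6.611). TN ⟂ NL, so NL runs at -39.40°; with |NL| = 10.3, L = (-15.03, 0.07310). ∠NLG = 93.2° gives LG at 47.40° from the x-axis; with |LG| = 20.5, G = (-1.155, 15.16). ∠LGC = 141.7° gives GC at 85.70° from the x-axis; with |GC| = 8.1, C = (-0.5475, 23.24). ∠GCV = 90.1° gives CV at 175.6° from the x-axis; with |CV| = 22.2, V = (-22.68, 24.94). Then |UV| = |V − U| = 33.71.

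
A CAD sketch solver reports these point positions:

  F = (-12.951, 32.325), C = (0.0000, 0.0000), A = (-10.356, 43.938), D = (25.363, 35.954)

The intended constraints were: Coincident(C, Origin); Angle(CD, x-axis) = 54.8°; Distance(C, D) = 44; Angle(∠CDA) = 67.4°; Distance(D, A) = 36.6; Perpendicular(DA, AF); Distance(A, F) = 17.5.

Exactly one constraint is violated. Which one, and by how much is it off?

Distance(A, F) = 17.5 — off by 5.60.

C = (0.00, 0.00) ✓; CD at 54.80° ✓; |CD| = 44.00 ✓; ∠CDA = 67.40° ✓; |DA| = 36.60 ✓; ∠(DA, AF) = 90.00° ✓; |AF| = 11.90 ✗.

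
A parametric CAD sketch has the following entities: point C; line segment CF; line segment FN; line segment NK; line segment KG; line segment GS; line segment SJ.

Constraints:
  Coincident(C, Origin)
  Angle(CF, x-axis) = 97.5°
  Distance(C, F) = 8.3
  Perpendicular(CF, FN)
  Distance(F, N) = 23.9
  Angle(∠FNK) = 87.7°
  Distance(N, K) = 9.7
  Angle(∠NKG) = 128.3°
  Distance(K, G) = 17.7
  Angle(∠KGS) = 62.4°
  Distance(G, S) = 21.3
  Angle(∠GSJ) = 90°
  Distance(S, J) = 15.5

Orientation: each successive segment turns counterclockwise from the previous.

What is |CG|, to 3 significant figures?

15.0

C is at the origin; CF runs at 97.5° with length 8.3, so F = (-1.08, 8.23). The perpendicularity gives FN at right angles to CF, so FN runs at -172°; with |FN| = 23.9, N = (-24.8, 5.11). ∠FNK = 87.7° gives NK at -80.2° from the x-axis; with |NK| = 9.7, K = (-23.1, -4.45). ∠NKG = 128.3° gives KG at -28.5° from the x-axis; with |KG| = 17.7, G = (-7.57, -12.9). Then |CG| = |G − C| = 15.0.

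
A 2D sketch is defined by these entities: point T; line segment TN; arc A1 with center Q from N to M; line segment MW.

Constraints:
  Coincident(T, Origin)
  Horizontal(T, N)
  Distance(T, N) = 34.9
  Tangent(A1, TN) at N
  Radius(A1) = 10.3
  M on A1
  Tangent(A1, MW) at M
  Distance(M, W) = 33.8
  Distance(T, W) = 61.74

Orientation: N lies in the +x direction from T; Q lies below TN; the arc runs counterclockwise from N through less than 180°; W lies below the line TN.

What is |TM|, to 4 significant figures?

30.12

Checks: |QM| = 10.30 ✓; ∠(QM, MW) = 90.00° ✓; |MW| = 33.80 ✓; |TW| = 61.74 ✓.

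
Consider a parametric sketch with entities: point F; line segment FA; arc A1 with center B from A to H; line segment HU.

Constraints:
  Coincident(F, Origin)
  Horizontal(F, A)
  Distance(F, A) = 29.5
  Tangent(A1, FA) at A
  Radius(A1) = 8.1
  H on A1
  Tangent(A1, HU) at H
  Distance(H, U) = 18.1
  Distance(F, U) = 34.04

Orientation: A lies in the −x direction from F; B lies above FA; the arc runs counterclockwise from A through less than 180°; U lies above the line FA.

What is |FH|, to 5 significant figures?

22.917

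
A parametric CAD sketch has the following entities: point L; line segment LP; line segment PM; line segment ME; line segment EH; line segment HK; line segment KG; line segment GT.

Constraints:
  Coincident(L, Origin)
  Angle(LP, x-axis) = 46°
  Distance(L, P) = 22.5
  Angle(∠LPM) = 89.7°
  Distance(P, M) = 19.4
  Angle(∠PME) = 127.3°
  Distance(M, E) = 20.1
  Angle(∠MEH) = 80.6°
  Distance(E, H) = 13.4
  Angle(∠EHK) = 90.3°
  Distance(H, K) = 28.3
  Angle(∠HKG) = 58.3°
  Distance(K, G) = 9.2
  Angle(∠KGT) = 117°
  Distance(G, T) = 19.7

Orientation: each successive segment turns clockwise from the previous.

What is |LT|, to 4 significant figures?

24.19

∠HKG = 58.3° gives KG at -47.80° from the x-axis; with |KG| = 9.2, G = (28.24, 6.844). ∠KGT = 117.0° gives GT at -110.8° from the x-axis; with |GT| = 19.7, T = (21.24, -11.57). Then |LT| = |T − L| = 24.19.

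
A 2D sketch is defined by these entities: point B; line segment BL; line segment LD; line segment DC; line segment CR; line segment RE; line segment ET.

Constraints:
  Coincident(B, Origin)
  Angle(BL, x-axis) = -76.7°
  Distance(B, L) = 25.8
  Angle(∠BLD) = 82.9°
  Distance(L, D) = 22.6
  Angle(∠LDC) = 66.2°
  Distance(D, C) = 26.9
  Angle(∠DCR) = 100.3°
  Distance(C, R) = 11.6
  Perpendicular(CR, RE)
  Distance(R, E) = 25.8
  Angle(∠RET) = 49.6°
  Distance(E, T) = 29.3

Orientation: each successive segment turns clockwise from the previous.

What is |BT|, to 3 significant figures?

21.2

B is at the origin; BL runs at -76.7° with length 25.8, so L = (5.94, -25.1). ∠BLD = 82.9° gives LD at -174° from the x-axis; with |LD| = 22.6, D = (-16.5, -27.5). ∠LDC = 66.2° gives DC at 72.4° from the x-axis; with |DC| = 26.9, C = (-8.40, -1.91). ∠DCR = 100.3° gives CR at -7.30° from the x-axis; with |CR| = 11.6, R = (3.11, -3.38). CR ⟂ RE, so RE runs at -97.3°; with |RE| = 25.8, E = (-0.171, -29.0). ∠RET = 49.6° gives ET at 132° from the x-axis; with |ET| = 29.3, T = (-19.9, -7.30). Then |BT| = |T − B| = 21.2.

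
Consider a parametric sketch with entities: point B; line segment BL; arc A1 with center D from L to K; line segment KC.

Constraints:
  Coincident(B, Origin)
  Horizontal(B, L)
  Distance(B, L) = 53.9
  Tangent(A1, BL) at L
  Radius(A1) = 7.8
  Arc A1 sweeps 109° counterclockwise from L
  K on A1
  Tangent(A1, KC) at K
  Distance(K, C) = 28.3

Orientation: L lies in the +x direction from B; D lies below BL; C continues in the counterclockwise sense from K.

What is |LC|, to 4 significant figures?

37.14

B is at the origin; B and L share the same y with |BL| = 53.9 and L on the +x side, so L = (53.90, 0.000). Since A1 is tangent to BL there, DL ⟂ BL, so D = L + (0, -7.8) = (53.90, -7.800). On A1, L sits at bearing 90° from D; a 109° counterclockwise sweep puts K at bearing 199°, so K = D + 7.8·(cos 199°, sin 199°) = (46.52, -10.34). The tangent condition forces DK to be normal to KC, so KC runs along (−sin 199°, cos 199°); with |KC| = 28.3, C = (55.74, -37.10). Then |LC| = |C − L| = 37.14.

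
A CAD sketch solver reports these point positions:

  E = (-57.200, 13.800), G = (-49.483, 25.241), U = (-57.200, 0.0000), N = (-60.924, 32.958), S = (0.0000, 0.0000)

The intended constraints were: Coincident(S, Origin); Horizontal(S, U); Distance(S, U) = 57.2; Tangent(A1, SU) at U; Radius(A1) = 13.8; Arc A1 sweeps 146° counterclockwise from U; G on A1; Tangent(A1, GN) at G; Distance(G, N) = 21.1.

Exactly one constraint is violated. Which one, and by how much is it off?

Distance(G, N) = 21.1 — off by 7.30.

S = (0.00, 0.00) ✓; S.y = 0.00, U.y = 0.00 ✓; |SU| = 57.20 ✓; ∠(EU, US) = 90.00° ✓; |EU| = 13.80 ✓; bearing(E→G) − bearing(E→U) = 146.0° ✓; |EG| = 13.80 ✓; ∠(EG, GN) = 90.00° ✓; |GN| = 13.80 ✗.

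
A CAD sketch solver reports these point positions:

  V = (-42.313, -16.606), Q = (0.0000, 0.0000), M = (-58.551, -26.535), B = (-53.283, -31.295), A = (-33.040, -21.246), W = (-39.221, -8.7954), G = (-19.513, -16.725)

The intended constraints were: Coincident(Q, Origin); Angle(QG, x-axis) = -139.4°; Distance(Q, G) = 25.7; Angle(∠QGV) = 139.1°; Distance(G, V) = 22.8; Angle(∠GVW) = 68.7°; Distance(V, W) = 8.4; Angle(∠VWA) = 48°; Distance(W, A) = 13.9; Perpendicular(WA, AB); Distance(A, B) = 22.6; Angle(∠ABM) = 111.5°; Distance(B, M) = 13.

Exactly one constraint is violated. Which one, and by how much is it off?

Distance(B, M) = 13 — off by 5.90.

Q = (0.00, 0.00) ✓; QG at -139.4° ✓; |QG| = 25.70 ✓; ∠QGV = 139.1° ✓; |GV| = 22.80 ✓; ∠GVW = 68.70° ✓; |VW| = 8.400 ✓; ∠VWA = 48.00° ✓; |WA| = 13.90 ✓; ∠(WA, AB) = 90.00° ✓; |AB| = 22.60 ✓; ∠ABM = 111.5° ✓; |BM| = 7.100 ✗.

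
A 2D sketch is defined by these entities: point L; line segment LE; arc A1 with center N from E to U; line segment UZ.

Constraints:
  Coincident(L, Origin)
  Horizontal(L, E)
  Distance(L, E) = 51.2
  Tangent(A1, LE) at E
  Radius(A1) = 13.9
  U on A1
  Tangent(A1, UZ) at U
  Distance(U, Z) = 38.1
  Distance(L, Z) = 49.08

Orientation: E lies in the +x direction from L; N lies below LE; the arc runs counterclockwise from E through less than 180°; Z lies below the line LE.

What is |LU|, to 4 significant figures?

39.36

L is at the origin; LE is horizontal with |LE| = 51.2 and E on the +x side, so E = (51.20, 0.000). The tangent condition forces NE to be normal to LE, so N = E + (0, -13.9) = (51.20, -13.90). Since NU ⟂ UZ (tangency), |NZ| = √(13.9² + 38.1²) = 40.56 regardless of where U sits on A1. So Z lies on both circle(L, 49.08) and circle(N, 40.56); the below-LE intersection is Z = (23.21, -43.25). U is the foot of the tangent from Z: U = (38.46, -8.334).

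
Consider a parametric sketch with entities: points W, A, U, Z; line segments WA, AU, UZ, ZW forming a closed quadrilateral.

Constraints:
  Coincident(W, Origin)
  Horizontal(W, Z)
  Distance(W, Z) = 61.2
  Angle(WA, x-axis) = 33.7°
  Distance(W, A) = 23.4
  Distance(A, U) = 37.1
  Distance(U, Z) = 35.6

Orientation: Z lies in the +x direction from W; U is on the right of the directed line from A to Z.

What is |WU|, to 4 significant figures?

39.36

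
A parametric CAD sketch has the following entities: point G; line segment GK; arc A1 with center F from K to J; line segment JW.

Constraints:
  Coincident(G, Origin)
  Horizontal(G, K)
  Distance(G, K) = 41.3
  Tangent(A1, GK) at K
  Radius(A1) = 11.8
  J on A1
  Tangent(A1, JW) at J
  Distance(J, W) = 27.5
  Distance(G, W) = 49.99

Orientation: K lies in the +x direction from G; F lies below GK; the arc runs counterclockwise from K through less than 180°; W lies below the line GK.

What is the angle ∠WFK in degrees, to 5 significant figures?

158.67°

G is at the origin; G and K share the same y with |GK| = 41.3 and K on the +x side, so K = (41.300, 0.0000). Tangency of A1 to GK means the radius FK is perpendicular to GK, so F = K + (0, -11.8) = (41.300, -11.800). Since FJ ⟂ JW (tangency), |FW| = √(11.8² + 27.5²) = 29.925 regardless of where J sits on A1. So W lies on both circle(G, 49.99) and circle(F, 29.925); the below-GK intersection is W = (30.413, -39.674). J is the foot of the tangent from W: J = (29.506, -12.189).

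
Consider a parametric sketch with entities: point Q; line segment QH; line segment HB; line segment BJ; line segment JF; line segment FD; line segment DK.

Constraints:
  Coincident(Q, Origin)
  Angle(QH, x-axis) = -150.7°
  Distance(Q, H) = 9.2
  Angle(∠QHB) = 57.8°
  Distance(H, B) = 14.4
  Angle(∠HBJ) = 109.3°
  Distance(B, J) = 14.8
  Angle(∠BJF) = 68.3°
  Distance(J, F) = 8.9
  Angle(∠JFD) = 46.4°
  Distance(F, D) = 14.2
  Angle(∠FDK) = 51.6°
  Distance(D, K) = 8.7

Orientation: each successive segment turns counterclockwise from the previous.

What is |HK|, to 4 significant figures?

24.78

∠JFD = 46.4° gives FD at -72.50° from the x-axis; with |FD| = 14.2, D = (11.87, -11.06). ∠FDK = 51.6° gives DK at 55.90° from the x-axis; with |DK| = 8.7, K = (16.75, -3.855). Then |HK| = |K − H| = 24.78.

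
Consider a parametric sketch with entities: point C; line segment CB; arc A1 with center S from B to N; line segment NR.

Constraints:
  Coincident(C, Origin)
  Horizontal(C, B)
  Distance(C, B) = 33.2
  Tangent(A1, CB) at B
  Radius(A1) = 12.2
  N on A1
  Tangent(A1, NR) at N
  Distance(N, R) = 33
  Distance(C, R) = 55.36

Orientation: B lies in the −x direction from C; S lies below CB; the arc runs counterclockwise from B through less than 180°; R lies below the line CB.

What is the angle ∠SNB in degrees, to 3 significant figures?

31.5°

C is at the origin; CB is horizontal with |CB| = 33.2 and B on the −x side, so B = (-33.2, 0.00). The tangent condition forces SB to be normal to CB, so S = B + (0, -12.2) = (-33.2, -12.2). Since SN ⟂ NR (tangency), |SR| = √(12.2² + 33.0²) = 35.2 regardless of where N sits on A1. So R lies on both circle(C, 55.36) and circle(S, 35.2); the below-CB intersection is R = (-29.0, -47.1). N is the foot of the tangent from R: N = (-44.1, -17.8).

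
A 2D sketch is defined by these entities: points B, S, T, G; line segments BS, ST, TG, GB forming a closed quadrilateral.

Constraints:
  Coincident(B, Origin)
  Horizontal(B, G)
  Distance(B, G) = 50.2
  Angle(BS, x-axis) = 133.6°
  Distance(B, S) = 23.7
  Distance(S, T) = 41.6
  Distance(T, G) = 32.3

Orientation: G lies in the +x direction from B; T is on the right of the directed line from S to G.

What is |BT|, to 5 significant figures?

19.271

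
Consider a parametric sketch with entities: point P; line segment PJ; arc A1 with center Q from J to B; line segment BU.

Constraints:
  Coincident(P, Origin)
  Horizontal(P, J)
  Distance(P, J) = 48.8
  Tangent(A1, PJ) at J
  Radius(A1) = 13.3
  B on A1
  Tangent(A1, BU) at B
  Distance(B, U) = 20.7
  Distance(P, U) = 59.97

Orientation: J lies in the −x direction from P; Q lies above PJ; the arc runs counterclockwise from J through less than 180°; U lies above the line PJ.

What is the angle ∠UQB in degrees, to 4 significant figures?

57.28°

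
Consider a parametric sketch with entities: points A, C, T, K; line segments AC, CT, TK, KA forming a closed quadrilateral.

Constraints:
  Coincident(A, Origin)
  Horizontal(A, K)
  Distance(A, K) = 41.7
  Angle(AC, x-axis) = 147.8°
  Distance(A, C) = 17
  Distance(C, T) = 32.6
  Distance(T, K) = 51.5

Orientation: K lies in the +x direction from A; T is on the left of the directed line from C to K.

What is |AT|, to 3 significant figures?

35.9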